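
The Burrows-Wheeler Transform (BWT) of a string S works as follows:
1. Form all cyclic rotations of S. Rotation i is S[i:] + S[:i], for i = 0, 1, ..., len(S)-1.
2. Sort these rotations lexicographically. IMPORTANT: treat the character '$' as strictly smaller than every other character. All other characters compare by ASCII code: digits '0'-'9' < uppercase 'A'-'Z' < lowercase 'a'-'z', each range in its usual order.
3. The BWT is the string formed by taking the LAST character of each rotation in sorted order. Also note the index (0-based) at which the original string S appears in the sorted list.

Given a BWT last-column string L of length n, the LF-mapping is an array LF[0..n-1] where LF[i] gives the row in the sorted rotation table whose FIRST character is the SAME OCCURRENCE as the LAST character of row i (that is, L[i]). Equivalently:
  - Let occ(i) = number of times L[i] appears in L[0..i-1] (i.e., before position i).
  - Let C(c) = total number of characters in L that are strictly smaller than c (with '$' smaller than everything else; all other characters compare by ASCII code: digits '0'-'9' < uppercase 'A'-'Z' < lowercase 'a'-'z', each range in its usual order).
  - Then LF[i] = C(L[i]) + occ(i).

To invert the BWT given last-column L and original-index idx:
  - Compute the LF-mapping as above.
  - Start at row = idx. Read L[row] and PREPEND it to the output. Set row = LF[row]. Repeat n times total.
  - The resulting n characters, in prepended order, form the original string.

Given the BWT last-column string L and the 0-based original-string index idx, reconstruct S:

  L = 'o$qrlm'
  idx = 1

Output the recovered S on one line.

LF mapping: 3 0 4 5 1 2
Walk LF starting at row 1, prepending L[row]:
  step 1: row=1, L[1]='$', prepend. Next row=LF[1]=0
  step 2: row=0, L[0]='o', prepend. Next row=LF[0]=3
  step 3: row=3, L[3]='r', prepend. Next row=LF[3]=5
  step 4: row=5, L[5]='m', prepend. Next row=LF[5]=2
  step 5: row=2, L[2]='q', prepend. Next row=LF[2]=4
  step 6: row=4, L[4]='l', prepend. Next row=LF[4]=1
Reversed output: lqmro$

Answer: lqmro$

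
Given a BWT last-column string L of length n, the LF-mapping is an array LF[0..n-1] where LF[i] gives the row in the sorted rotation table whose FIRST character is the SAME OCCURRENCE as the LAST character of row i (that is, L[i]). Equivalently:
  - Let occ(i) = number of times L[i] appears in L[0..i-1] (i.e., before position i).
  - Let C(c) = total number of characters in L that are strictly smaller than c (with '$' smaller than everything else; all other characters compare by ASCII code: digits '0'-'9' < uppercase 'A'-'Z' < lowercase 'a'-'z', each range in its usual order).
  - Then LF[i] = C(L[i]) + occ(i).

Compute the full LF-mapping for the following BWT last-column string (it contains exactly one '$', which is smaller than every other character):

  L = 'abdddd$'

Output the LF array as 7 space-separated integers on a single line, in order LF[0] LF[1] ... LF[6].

Answer: 1 2 3 4 5 6 0

Derivation:
Char counts: '$':1, 'a':1, 'b':1, 'd':4
C (first-col start): C('$')=0, C('a')=1, C('b')=2, C('d')=3
L[0]='a': occ=0, LF[0]=C('a')+0=1+0=1
L[1]='b': occ=0, LF[1]=C('b')+0=2+0=2
L[2]='d': occ=0, LF[2]=C('d')+0=3+0=3
L[3]='d': occ=1, LF[3]=C('d')+1=3+1=4
L[4]='d': occ=2, LF[4]=C('d')+2=3+2=5
L[5]='d': occ=3, LF[5]=C('d')+3=3+3=6
L[6]='$': occ=0, LF[6]=C('$')+0=0+0=0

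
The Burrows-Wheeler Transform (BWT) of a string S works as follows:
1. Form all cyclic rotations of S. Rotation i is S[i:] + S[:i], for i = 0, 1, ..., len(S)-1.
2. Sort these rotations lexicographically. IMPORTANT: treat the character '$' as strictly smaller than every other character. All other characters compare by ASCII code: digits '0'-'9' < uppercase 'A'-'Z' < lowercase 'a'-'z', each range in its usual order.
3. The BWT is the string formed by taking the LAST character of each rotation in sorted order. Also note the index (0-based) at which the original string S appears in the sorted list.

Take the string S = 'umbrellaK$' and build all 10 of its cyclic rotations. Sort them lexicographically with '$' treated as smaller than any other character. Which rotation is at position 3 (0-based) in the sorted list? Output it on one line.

All 10 rotations (rotation i = S[i:]+S[:i]):
  rot[0] = umbrellaK$
  rot[1] = mbrellaK$u
  rot[2] = brellaK$um
  rot[3] = rellaK$umb
  rot[4] = ellaK$umbr
  rot[5] = llaK$umbre
  rot[6] = laK$umbrel
  rot[7] = aK$umbrell
  rot[8] = K$umbrella
  rot[9] = $umbrellaK
Sorted (with $ < everything):
  sorted[0] = $umbrellaK
  sorted[1] = K$umbrella
  sorted[2] = aK$umbrell
  sorted[3] = brellaK$um
  sorted[4] = ellaK$umbr
  sorted[5] = laK$umbrel
  sorted[6] = llaK$umbre
  sorted[7] = mbrellaK$u
  sorted[8] = rellaK$umb
  sorted[9] = umbrellaK$
sorted[3] = brellaK$um

Answer: brellaK$um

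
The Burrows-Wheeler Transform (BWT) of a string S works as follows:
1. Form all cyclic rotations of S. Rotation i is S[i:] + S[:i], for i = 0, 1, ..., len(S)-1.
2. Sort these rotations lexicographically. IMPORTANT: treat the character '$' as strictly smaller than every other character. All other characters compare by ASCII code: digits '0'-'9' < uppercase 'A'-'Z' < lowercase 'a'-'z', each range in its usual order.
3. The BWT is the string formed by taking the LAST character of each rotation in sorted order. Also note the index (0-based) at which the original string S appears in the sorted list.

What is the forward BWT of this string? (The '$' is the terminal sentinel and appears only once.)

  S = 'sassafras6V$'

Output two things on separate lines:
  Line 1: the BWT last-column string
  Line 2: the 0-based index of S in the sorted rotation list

All 12 rotations (rotation i = S[i:]+S[:i]):
  rot[0] = sassafras6V$
  rot[1] = assafras6V$s
  rot[2] = ssafras6V$sa
  rot[3] = safras6V$sas
  rot[4] = afras6V$sass
  rot[5] = fras6V$sassa
  rot[6] = ras6V$sassaf
  rot[7] = as6V$sassafr
  rot[8] = s6V$sassafra
  rot[9] = 6V$sassafras
  rot[10] = V$sassafras6
  rot[11] = $sassafras6V
Sorted (with $ < everything):
  sorted[0] = $sassafras6V  (last char: 'V')
  sorted[1] = 6V$sassafras  (last char: 's')
  sorted[2] = V$sassafras6  (last char: '6')
  sorted[3] = afras6V$sass  (last char: 's')
  sorted[4] = as6V$sassafr  (last char: 'r')
  sorted[5] = assafras6V$s  (last char: 's')
  sorted[6] = fras6V$sassa  (last char: 'a')
  sorted[7] = ras6V$sassaf  (last char: 'f')
  sorted[8] = s6V$sassafra  (last char: 'a')
  sorted[9] = safras6V$sas  (last char: 's')
  sorted[10] = sassafras6V$  (last char: '$')
  sorted[11] = ssafras6V$sa  (last char: 'a')
Last column: Vs6srsafas$a
Original string S is at sorted index 10

Answer: Vs6srsafas$a
10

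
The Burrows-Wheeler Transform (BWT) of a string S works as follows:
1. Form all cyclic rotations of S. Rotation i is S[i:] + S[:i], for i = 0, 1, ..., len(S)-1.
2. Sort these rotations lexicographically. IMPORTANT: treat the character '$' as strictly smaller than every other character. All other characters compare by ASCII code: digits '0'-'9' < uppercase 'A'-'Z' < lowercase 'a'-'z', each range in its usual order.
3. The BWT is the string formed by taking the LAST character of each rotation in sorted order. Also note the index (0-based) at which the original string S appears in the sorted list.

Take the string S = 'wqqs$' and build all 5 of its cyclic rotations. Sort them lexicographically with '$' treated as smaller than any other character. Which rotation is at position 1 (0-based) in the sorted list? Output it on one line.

All 5 rotations (rotation i = S[i:]+S[:i]):
  rot[0] = wqqs$
  rot[1] = qqs$w
  rot[2] = qs$wq
  rot[3] = s$wqq
  rot[4] = $wqqs
Sorted (with $ < everything):
  sorted[0] = $wqqs
  sorted[1] = qqs$w
  sorted[2] = qs$wq
  sorted[3] = s$wqq
  sorted[4] = wqqs$
sorted[1] = qqs$w

Answer: qqs$w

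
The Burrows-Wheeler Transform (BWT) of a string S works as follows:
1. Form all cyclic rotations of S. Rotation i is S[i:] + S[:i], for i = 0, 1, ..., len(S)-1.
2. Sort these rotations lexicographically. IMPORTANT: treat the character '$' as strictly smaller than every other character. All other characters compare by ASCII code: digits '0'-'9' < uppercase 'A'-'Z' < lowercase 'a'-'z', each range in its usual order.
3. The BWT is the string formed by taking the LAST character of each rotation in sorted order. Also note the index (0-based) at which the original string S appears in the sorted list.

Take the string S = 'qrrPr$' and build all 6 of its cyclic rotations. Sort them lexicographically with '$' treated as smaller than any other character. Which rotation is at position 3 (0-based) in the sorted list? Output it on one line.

Answer: r$qrrP

Derivation:
All 6 rotations (rotation i = S[i:]+S[:i]):
  rot[0] = qrrPr$
  rot[1] = rrPr$q
  rot[2] = rPr$qr
  rot[3] = Pr$qrr
  rot[4] = r$qrrP
  rot[5] = $qrrPr
Sorted (with $ < everything):
  sorted[0] = $qrrPr
  sorted[1] = Pr$qrr
  sorted[2] = qrrPr$
  sorted[3] = r$qrrP
  sorted[4] = rPr$qr
  sorted[5] = rrPr$q
sorted[3] = r$qrrP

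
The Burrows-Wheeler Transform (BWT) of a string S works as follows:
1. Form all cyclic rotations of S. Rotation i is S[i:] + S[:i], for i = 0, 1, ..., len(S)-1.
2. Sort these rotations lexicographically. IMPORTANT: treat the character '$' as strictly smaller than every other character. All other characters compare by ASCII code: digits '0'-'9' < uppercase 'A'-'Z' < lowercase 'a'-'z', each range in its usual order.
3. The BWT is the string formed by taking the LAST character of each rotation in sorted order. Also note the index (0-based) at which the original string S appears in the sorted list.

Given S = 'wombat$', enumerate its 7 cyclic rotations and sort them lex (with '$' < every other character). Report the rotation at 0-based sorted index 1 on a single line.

All 7 rotations (rotation i = S[i:]+S[:i]):
  rot[0] = wombat$
  rot[1] = ombat$w
  rot[2] = mbat$wo
  rot[3] = bat$wom
  rot[4] = at$womb
  rot[5] = t$womba
  rot[6] = $wombat
Sorted (with $ < everything):
  sorted[0] = $wombat
  sorted[1] = at$womb
  sorted[2] = bat$wom
  sorted[3] = mbat$wo
  sorted[4] = ombat$w
  sorted[5] = t$womba
  sorted[6] = wombat$
sorted[1] = at$womb

Answer: at$womb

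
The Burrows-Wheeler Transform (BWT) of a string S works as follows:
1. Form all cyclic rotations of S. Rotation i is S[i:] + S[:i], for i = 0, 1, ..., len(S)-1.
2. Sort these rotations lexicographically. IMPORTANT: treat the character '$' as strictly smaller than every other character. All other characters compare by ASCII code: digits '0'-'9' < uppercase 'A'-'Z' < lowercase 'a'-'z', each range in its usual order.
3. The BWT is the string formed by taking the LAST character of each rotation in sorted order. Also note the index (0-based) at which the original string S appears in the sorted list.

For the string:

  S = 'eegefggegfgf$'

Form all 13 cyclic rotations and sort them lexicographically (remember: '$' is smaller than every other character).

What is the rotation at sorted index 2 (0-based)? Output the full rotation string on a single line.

All 13 rotations (rotation i = S[i:]+S[:i]):
  rot[0] = eegefggegfgf$
  rot[1] = egefggegfgf$e
  rot[2] = gefggegfgf$ee
  rot[3] = efggegfgf$eeg
  rot[4] = fggegfgf$eege
  rot[5] = ggegfgf$eegef
  rot[6] = gegfgf$eegefg
  rot[7] = egfgf$eegefgg
  rot[8] = gfgf$eegefgge
  rot[9] = fgf$eegefggeg
  rot[10] = gf$eegefggegf
  rot[11] = f$eegefggegfg
  rot[12] = $eegefggegfgf
Sorted (with $ < everything):
  sorted[0] = $eegefggegfgf
  sorted[1] = eegefggegfgf$
  sorted[2] = efggegfgf$eeg
  sorted[3] = egefggegfgf$e
  sorted[4] = egfgf$eegefgg
  sorted[5] = f$eegefggegfg
  sorted[6] = fgf$eegefggeg
  sorted[7] = fggegfgf$eege
  sorted[8] = gefggegfgf$ee
  sorted[9] = gegfgf$eegefg
  sorted[10] = gf$eegefggegf
  sorted[11] = gfgf$eegefgge
  sorted[12] = ggegfgf$eegef
sorted[2] = efggegfgf$eeg

Answer: efggegfgf$eeg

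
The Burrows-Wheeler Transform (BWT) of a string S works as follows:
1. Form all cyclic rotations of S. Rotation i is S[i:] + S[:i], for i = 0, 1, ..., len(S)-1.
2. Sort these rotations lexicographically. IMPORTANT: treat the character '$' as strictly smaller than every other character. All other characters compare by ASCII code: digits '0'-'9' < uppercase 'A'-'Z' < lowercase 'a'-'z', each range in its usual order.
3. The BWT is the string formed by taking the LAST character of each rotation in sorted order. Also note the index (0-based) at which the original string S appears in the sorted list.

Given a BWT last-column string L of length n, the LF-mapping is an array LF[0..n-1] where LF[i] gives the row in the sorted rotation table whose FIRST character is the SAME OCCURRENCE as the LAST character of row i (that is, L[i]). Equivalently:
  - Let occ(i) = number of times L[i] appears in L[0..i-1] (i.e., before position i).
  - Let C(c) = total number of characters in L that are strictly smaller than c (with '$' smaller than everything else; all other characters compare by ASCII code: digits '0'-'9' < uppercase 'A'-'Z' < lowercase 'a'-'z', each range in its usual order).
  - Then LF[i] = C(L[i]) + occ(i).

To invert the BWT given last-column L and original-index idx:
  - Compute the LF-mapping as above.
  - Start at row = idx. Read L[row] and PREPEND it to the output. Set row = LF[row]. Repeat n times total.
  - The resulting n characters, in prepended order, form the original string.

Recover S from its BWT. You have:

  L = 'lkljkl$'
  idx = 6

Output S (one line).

LF mapping: 4 2 5 1 3 6 0
Walk LF starting at row 6, prepending L[row]:
  step 1: row=6, L[6]='$', prepend. Next row=LF[6]=0
  step 2: row=0, L[0]='l', prepend. Next row=LF[0]=4
  step 3: row=4, L[4]='k', prepend. Next row=LF[4]=3
  step 4: row=3, L[3]='j', prepend. Next row=LF[3]=1
  step 5: row=1, L[1]='k', prepend. Next row=LF[1]=2
  step 6: row=2, L[2]='l', prepend. Next row=LF[2]=5
  step 7: row=5, L[5]='l', prepend. Next row=LF[5]=6
Reversed output: llkjkl$

Answer: llkjkl$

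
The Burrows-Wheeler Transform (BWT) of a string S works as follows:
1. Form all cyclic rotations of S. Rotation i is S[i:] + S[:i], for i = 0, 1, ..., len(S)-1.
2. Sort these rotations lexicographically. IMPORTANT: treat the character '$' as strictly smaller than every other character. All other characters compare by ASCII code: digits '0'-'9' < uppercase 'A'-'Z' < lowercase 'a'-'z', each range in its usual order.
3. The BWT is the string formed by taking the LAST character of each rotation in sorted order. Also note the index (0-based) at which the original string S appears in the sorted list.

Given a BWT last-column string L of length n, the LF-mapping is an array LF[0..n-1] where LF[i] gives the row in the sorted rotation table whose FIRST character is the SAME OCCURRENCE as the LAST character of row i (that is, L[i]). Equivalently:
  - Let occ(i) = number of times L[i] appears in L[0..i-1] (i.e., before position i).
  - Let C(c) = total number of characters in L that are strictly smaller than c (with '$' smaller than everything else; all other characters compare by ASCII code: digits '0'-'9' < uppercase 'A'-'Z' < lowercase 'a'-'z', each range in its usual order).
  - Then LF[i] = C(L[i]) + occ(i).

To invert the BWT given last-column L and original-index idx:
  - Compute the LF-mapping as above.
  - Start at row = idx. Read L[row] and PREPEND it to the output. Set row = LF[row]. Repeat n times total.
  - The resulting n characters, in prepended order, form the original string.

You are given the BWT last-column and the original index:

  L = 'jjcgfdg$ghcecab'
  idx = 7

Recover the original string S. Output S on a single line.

LF mapping: 13 14 3 9 8 6 10 0 11 12 4 7 5 1 2
Walk LF starting at row 7, prepending L[row]:
  step 1: row=7, L[7]='$', prepend. Next row=LF[7]=0
  step 2: row=0, L[0]='j', prepend. Next row=LF[0]=13
  step 3: row=13, L[13]='a', prepend. Next row=LF[13]=1
  step 4: row=1, L[1]='j', prepend. Next row=LF[1]=14
  step 5: row=14, L[14]='b', prepend. Next row=LF[14]=2
  step 6: row=2, L[2]='c', prepend. Next row=LF[2]=3
  step 7: row=3, L[3]='g', prepend. Next row=LF[3]=9
  step 8: row=9, L[9]='h', prepend. Next row=LF[9]=12
  step 9: row=12, L[12]='c', prepend. Next row=LF[12]=5
  step 10: row=5, L[5]='d', prepend. Next row=LF[5]=6
  step 11: row=6, L[6]='g', prepend. Next row=LF[6]=10
  step 12: row=10, L[10]='c', prepend. Next row=LF[10]=4
  step 13: row=4, L[4]='f', prepend. Next row=LF[4]=8
  step 14: row=8, L[8]='g', prepend. Next row=LF[8]=11
  step 15: row=11, L[11]='e', prepend. Next row=LF[11]=7
Reversed output: egfcgdchgcbjaj$

Answer: egfcgdchgcbjaj$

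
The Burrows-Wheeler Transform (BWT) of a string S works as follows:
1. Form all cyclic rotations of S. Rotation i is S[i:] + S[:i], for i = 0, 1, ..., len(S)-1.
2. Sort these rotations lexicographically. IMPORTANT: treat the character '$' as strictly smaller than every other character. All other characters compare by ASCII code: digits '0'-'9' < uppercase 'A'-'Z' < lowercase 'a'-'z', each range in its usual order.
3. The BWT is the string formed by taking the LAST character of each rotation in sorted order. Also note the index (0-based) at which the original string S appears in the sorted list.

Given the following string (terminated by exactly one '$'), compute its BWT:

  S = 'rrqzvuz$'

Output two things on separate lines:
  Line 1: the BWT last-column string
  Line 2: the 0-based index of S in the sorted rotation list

Answer: zrr$vzuq
3

Derivation:
All 8 rotations (rotation i = S[i:]+S[:i]):
  rot[0] = rrqzvuz$
  rot[1] = rqzvuz$r
  rot[2] = qzvuz$rr
  rot[3] = zvuz$rrq
  rot[4] = vuz$rrqz
  rot[5] = uz$rrqzv
  rot[6] = z$rrqzvu
  rot[7] = $rrqzvuz
Sorted (with $ < everything):
  sorted[0] = $rrqzvuz  (last char: 'z')
  sorted[1] = qzvuz$rr  (last char: 'r')
  sorted[2] = rqzvuz$r  (last char: 'r')
  sorted[3] = rrqzvuz$  (last char: '$')
  sorted[4] = uz$rrqzv  (last char: 'v')
  sorted[5] = vuz$rrqz  (last char: 'z')
  sorted[6] = z$rrqzvu  (last char: 'u')
  sorted[7] = zvuz$rrq  (last char: 'q')
Last column: zrr$vzuq
Original string S is at sorted index 3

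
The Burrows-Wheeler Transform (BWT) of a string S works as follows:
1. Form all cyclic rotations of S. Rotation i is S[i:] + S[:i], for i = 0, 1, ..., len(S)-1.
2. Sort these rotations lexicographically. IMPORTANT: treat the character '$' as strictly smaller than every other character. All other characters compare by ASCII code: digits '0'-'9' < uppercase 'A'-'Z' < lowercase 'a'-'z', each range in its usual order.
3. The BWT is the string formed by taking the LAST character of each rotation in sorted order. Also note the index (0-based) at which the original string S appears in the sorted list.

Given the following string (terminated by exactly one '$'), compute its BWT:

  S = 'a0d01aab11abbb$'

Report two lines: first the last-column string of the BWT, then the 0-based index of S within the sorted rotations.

Answer: bdab01$1a1baba0
6

Derivation:
All 15 rotations (rotation i = S[i:]+S[:i]):
  rot[0] = a0d01aab11abbb$
  rot[1] = 0d01aab11abbb$a
  rot[2] = d01aab11abbb$a0
  rot[3] = 01aab11abbb$a0d
  rot[4] = 1aab11abbb$a0d0
  rot[5] = aab11abbb$a0d01
  rot[6] = ab11abbb$a0d01a
  rot[7] = b11abbb$a0d01aa
  rot[8] = 11abbb$a0d01aab
  rot[9] = 1abbb$a0d01aab1
  rot[10] = abbb$a0d01aab11
  rot[11] = bbb$a0d01aab11a
  rot[12] = bb$a0d01aab11ab
  rot[13] = b$a0d01aab11abb
  rot[14] = $a0d01aab11abbb
Sorted (with $ < everything):
  sorted[0] = $a0d01aab11abbb  (last char: 'b')
  sorted[1] = 01aab11abbb$a0d  (last char: 'd')
  sorted[2] = 0d01aab11abbb$a  (last char: 'a')
  sorted[3] = 11abbb$a0d01aab  (last char: 'b')
  sorted[4] = 1aab11abbb$a0d0  (last char: '0')
  sorted[5] = 1abbb$a0d01aab1  (last char: '1')
  sorted[6] = a0d01aab11abbb$  (last char: '$')
  sorted[7] = aab11abbb$a0d01  (last char: '1')
  sorted[8] = ab11abbb$a0d01a  (last char: 'a')
  sorted[9] = abbb$a0d01aab11  (last char: '1')
  sorted[10] = b$a0d01aab11abb  (last char: 'b')
  sorted[11] = b11abbb$a0d01aa  (last char: 'a')
  sorted[12] = bb$a0d01aab11ab  (last char: 'b')
  sorted[13] = bbb$a0d01aab11a  (last char: 'a')
  sorted[14] = d01aab11abbb$a0  (last char: '0')
Last column: bdab01$1a1baba0
Original string S is at sorted index 6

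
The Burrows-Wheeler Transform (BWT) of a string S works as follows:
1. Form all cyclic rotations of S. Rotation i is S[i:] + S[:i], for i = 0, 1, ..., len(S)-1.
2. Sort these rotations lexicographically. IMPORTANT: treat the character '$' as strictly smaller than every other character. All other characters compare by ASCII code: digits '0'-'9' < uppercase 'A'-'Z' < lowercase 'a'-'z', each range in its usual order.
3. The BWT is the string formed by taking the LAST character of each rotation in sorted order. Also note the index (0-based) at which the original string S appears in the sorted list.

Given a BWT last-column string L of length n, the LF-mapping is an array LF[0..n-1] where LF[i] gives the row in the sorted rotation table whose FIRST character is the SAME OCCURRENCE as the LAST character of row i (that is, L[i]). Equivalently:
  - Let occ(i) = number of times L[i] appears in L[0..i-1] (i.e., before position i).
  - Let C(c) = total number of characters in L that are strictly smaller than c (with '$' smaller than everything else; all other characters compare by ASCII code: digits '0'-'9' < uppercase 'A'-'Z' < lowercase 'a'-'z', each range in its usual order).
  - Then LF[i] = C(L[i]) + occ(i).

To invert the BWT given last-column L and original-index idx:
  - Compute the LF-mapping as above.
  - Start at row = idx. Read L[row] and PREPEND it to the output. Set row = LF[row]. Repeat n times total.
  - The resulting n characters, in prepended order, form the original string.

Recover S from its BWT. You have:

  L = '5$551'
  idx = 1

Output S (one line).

LF mapping: 2 0 3 4 1
Walk LF starting at row 1, prepending L[row]:
  step 1: row=1, L[1]='$', prepend. Next row=LF[1]=0
  step 2: row=0, L[0]='5', prepend. Next row=LF[0]=2
  step 3: row=2, L[2]='5', prepend. Next row=LF[2]=3
  step 4: row=3, L[3]='5', prepend. Next row=LF[3]=4
  step 5: row=4, L[4]='1', prepend. Next row=LF[4]=1
Reversed output: 1555$

Answer: 1555$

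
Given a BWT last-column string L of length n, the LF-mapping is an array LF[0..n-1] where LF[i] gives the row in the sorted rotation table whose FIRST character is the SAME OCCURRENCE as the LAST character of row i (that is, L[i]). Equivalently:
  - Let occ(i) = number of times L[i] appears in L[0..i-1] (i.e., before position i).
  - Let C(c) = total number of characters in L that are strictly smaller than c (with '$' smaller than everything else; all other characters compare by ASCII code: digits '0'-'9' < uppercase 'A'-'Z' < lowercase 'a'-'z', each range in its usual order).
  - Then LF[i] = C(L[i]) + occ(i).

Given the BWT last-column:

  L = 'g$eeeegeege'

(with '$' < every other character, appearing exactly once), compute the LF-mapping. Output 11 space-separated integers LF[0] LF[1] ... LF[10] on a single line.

Answer: 8 0 1 2 3 4 9 5 6 10 7

Derivation:
Char counts: '$':1, 'e':7, 'g':3
C (first-col start): C('$')=0, C('e')=1, C('g')=8
L[0]='g': occ=0, LF[0]=C('g')+0=8+0=8
L[1]='$': occ=0, LF[1]=C('$')+0=0+0=0
L[2]='e': occ=0, LF[2]=C('e')+0=1+0=1
L[3]='e': occ=1, LF[3]=C('e')+1=1+1=2
L[4]='e': occ=2, LF[4]=C('e')+2=1+2=3
L[5]='e': occ=3, LF[5]=C('e')+3=1+3=4
L[6]='g': occ=1, LF[6]=C('g')+1=8+1=9
L[7]='e': occ=4, LF[7]=C('e')+4=1+4=5
L[8]='e': occ=5, LF[8]=C('e')+5=1+5=6
L[9]='g': occ=2, LF[9]=C('g')+2=8+2=10
L[10]='e': occ=6, LF[10]=C('e')+6=1+6=7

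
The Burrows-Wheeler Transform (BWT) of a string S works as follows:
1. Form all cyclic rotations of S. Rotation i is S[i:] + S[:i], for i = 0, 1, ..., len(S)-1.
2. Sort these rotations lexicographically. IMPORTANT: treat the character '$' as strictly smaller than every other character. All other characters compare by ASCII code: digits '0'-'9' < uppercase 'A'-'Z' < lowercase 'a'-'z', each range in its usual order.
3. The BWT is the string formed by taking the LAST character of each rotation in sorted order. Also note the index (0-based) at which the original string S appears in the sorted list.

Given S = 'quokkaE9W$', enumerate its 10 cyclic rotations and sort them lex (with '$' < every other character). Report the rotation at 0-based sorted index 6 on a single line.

Answer: kkaE9W$quo

Derivation:
All 10 rotations (rotation i = S[i:]+S[:i]):
  rot[0] = quokkaE9W$
  rot[1] = uokkaE9W$q
  rot[2] = okkaE9W$qu
  rot[3] = kkaE9W$quo
  rot[4] = kaE9W$quok
  rot[5] = aE9W$quokk
  rot[6] = E9W$quokka
  rot[7] = 9W$quokkaE
  rot[8] = W$quokkaE9
  rot[9] = $quokkaE9W
Sorted (with $ < everything):
  sorted[0] = $quokkaE9W
  sorted[1] = 9W$quokkaE
  sorted[2] = E9W$quokka
  sorted[3] = W$quokkaE9
  sorted[4] = aE9W$quokk
  sorted[5] = kaE9W$quok
  sorted[6] = kkaE9W$quo
  sorted[7] = okkaE9W$qu
  sorted[8] = quokkaE9W$
  sorted[9] = uokkaE9W$q
sorted[6] = kkaE9W$quo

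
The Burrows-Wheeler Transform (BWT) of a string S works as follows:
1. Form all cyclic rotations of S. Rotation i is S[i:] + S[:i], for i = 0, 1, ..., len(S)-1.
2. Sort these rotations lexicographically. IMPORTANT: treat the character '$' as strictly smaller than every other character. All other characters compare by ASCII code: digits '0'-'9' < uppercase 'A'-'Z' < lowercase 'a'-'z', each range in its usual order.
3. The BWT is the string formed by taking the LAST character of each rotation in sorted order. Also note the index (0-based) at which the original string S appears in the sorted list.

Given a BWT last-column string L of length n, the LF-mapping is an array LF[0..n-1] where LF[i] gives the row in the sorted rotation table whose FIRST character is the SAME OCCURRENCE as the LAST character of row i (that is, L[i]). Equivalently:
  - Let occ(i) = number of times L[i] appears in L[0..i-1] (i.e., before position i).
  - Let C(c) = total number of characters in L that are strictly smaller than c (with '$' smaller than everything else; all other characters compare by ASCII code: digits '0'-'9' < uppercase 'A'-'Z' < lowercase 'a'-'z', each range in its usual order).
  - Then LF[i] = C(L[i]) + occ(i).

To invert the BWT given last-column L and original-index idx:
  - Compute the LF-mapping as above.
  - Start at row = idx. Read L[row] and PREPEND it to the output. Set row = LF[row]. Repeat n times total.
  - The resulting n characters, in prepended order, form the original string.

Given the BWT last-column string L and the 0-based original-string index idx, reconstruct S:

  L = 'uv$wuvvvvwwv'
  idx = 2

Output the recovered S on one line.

LF mapping: 1 3 0 9 2 4 5 6 7 10 11 8
Walk LF starting at row 2, prepending L[row]:
  step 1: row=2, L[2]='$', prepend. Next row=LF[2]=0
  step 2: row=0, L[0]='u', prepend. Next row=LF[0]=1
  step 3: row=1, L[1]='v', prepend. Next row=LF[1]=3
  step 4: row=3, L[3]='w', prepend. Next row=LF[3]=9
  step 5: row=9, L[9]='w', prepend. Next row=LF[9]=10
  step 6: row=10, L[10]='w', prepend. Next row=LF[10]=11
  step 7: row=11, L[11]='v', prepend. Next row=LF[11]=8
  step 8: row=8, L[8]='v', prepend. Next row=LF[8]=7
  step 9: row=7, L[7]='v', prepend. Next row=LF[7]=6
  step 10: row=6, L[6]='v', prepend. Next row=LF[6]=5
  step 11: row=5, L[5]='v', prepend. Next row=LF[5]=4
  step 12: row=4, L[4]='u', prepend. Next row=LF[4]=2
Reversed output: uvvvvvwwwvu$

Answer: uvvvvvwwwvu$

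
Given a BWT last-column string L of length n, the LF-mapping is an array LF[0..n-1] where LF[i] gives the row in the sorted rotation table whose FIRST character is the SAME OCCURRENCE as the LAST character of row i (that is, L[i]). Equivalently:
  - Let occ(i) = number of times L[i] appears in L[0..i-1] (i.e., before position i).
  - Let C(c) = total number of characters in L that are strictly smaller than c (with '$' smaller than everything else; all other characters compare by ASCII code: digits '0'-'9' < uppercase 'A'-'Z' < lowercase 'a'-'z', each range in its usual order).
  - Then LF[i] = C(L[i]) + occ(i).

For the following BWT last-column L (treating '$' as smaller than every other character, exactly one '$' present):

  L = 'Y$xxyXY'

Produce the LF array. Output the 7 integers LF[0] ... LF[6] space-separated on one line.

Answer: 2 0 4 5 6 1 3

Derivation:
Char counts: '$':1, 'X':1, 'Y':2, 'x':2, 'y':1
C (first-col start): C('$')=0, C('X')=1, C('Y')=2, C('x')=4, C('y')=6
L[0]='Y': occ=0, LF[0]=C('Y')+0=2+0=2
L[1]='$': occ=0, LF[1]=C('$')+0=0+0=0
L[2]='x': occ=0, LF[2]=C('x')+0=4+0=4
L[3]='x': occ=1, LF[3]=C('x')+1=4+1=5
L[4]='y': occ=0, LF[4]=C('y')+0=6+0=6
L[5]='X': occ=0, LF[5]=C('X')+0=1+0=1
L[6]='Y': occ=1, LF[6]=C('Y')+1=2+1=3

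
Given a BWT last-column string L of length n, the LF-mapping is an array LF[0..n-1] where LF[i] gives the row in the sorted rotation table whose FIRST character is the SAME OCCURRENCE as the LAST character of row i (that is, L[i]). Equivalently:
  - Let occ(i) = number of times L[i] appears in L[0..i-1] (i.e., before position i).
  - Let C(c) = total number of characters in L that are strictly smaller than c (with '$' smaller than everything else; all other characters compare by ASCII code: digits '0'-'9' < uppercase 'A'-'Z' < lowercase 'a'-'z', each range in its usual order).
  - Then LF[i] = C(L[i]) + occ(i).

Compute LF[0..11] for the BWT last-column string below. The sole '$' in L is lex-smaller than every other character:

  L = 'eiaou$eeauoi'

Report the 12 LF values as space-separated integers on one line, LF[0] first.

Answer: 3 6 1 8 10 0 4 5 2 11 9 7

Derivation:
Char counts: '$':1, 'a':2, 'e':3, 'i':2, 'o':2, 'u':2
C (first-col start): C('$')=0, C('a')=1, C('e')=3, C('i')=6, C('o')=8, C('u')=10
L[0]='e': occ=0, LF[0]=C('e')+0=3+0=3
L[1]='i': occ=0, LF[1]=C('i')+0=6+0=6
L[2]='a': occ=0, LF[2]=C('a')+0=1+0=1
L[3]='o': occ=0, LF[3]=C('o')+0=8+0=8
L[4]='u': occ=0, LF[4]=C('u')+0=10+0=10
L[5]='$': occ=0, LF[5]=C('$')+0=0+0=0
L[6]='e': occ=1, LF[6]=C('e')+1=3+1=4
L[7]='e': occ=2, LF[7]=C('e')+2=3+2=5
L[8]='a': occ=1, LF[8]=C('a')+1=1+1=2
L[9]='u': occ=1, LF[9]=C('u')+1=10+1=11
L[10]='o': occ=1, LF[10]=C('o')+1=8+1=9
L[11]='i': occ=1, LF[11]=C('i')+1=6+1=7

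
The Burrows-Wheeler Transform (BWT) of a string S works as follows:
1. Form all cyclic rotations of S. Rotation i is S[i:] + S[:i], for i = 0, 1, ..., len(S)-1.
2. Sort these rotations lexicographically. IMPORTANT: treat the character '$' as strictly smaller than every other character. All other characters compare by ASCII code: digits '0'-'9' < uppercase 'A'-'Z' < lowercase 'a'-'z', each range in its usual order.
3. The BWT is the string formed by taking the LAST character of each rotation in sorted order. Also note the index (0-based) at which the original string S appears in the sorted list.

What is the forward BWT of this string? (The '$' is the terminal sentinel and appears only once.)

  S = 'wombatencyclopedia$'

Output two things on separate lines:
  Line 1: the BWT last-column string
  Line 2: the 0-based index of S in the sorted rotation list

All 19 rotations (rotation i = S[i:]+S[:i]):
  rot[0] = wombatencyclopedia$
  rot[1] = ombatencyclopedia$w
  rot[2] = mbatencyclopedia$wo
  rot[3] = batencyclopedia$wom
  rot[4] = atencyclopedia$womb
  rot[5] = tencyclopedia$womba
  rot[6] = encyclopedia$wombat
  rot[7] = ncyclopedia$wombate
  rot[8] = cyclopedia$wombaten
  rot[9] = yclopedia$wombatenc
  rot[10] = clopedia$wombatency
  rot[11] = lopedia$wombatencyc
  rot[12] = opedia$wombatencycl
  rot[13] = pedia$wombatencyclo
  rot[14] = edia$wombatencyclop
  rot[15] = dia$wombatencyclope
  rot[16] = ia$wombatencycloped
  rot[17] = a$wombatencyclopedi
  rot[18] = $wombatencyclopedia
Sorted (with $ < everything):
  sorted[0] = $wombatencyclopedia  (last char: 'a')
  sorted[1] = a$wombatencyclopedi  (last char: 'i')
  sorted[2] = atencyclopedia$womb  (last char: 'b')
  sorted[3] = batencyclopedia$wom  (last char: 'm')
  sorted[4] = clopedia$wombatency  (last char: 'y')
  sorted[5] = cyclopedia$wombaten  (last char: 'n')
  sorted[6] = dia$wombatencyclope  (last char: 'e')
  sorted[7] = edia$wombatencyclop  (last char: 'p')
  sorted[8] = encyclopedia$wombat  (last char: 't')
  sorted[9] = ia$wombatencycloped  (last char: 'd')
  sorted[10] = lopedia$wombatencyc  (last char: 'c')
  sorted[11] = mbatencyclopedia$wo  (last char: 'o')
  sorted[12] = ncyclopedia$wombate  (last char: 'e')
  sorted[13] = ombatencyclopedia$w  (last char: 'w')
  sorted[14] = opedia$wombatencycl  (last char: 'l')
  sorted[15] = pedia$wombatencyclo  (last char: 'o')
  sorted[16] = tencyclopedia$womba  (last char: 'a')
  sorted[17] = wombatencyclopedia$  (last char: '$')
  sorted[18] = yclopedia$wombatenc  (last char: 'c')
Last column: aibmyneptdcoewloa$c
Original string S is at sorted index 17

Answer: aibmyneptdcoewloa$c
17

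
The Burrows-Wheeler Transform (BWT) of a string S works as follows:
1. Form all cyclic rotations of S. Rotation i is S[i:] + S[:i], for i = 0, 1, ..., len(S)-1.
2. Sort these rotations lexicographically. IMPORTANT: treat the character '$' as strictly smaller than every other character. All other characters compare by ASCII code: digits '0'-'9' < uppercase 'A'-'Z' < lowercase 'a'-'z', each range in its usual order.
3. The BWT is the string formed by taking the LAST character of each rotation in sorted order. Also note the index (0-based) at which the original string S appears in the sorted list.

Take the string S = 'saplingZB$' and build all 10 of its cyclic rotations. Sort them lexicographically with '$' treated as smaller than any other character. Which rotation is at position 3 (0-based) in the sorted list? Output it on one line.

Answer: aplingZB$s

Derivation:
All 10 rotations (rotation i = S[i:]+S[:i]):
  rot[0] = saplingZB$
  rot[1] = aplingZB$s
  rot[2] = plingZB$sa
  rot[3] = lingZB$sap
  rot[4] = ingZB$sapl
  rot[5] = ngZB$sapli
  rot[6] = gZB$saplin
  rot[7] = ZB$sapling
  rot[8] = B$saplingZ
  rot[9] = $saplingZB
Sorted (with $ < everything):
  sorted[0] = $saplingZB
  sorted[1] = B$saplingZ
  sorted[2] = ZB$sapling
  sorted[3] = aplingZB$s
  sorted[4] = gZB$saplin
  sorted[5] = ingZB$sapl
  sorted[6] = lingZB$sap
  sorted[7] = ngZB$sapli
  sorted[8] = plingZB$sa
  sorted[9] = saplingZB$
sorted[3] = aplingZB$s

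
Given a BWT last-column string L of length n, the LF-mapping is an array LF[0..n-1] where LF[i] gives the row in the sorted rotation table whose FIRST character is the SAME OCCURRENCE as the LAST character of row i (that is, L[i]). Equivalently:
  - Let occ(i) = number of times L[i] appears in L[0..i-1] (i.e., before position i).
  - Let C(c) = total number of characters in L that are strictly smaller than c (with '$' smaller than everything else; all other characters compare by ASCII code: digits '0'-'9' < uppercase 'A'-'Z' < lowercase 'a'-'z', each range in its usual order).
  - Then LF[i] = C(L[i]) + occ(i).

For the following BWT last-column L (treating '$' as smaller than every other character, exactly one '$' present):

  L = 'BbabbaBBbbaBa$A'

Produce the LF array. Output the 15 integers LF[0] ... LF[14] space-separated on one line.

Answer: 2 10 6 11 12 7 3 4 13 14 8 5 9 0 1

Derivation:
Char counts: '$':1, 'A':1, 'B':4, 'a':4, 'b':5
C (first-col start): C('$')=0, C('A')=1, C('B')=2, C('a')=6, C('b')=10
L[0]='B': occ=0, LF[0]=C('B')+0=2+0=2
L[1]='b': occ=0, LF[1]=C('b')+0=10+0=10
L[2]='a': occ=0, LF[2]=C('a')+0=6+0=6
L[3]='b': occ=1, LF[3]=C('b')+1=10+1=11
L[4]='b': occ=2, LF[4]=C('b')+2=10+2=12
L[5]='a': occ=1, LF[5]=C('a')+1=6+1=7
L[6]='B': occ=1, LF[6]=C('B')+1=2+1=3
L[7]='B': occ=2, LF[7]=C('B')+2=2+2=4
L[8]='b': occ=3, LF[8]=C('b')+3=10+3=13
L[9]='b': occ=4, LF[9]=C('b')+4=10+4=14
L[10]='a': occ=2, LF[10]=C('a')+2=6+2=8
L[11]='B': occ=3, LF[11]=C('B')+3=2+3=5
L[12]='a': occ=3, LF[12]=C('a')+3=6+3=9
L[13]='$': occ=0, LF[13]=C('$')+0=0+0=0
L[14]='A': occ=0, LF[14]=C('A')+0=1+0=1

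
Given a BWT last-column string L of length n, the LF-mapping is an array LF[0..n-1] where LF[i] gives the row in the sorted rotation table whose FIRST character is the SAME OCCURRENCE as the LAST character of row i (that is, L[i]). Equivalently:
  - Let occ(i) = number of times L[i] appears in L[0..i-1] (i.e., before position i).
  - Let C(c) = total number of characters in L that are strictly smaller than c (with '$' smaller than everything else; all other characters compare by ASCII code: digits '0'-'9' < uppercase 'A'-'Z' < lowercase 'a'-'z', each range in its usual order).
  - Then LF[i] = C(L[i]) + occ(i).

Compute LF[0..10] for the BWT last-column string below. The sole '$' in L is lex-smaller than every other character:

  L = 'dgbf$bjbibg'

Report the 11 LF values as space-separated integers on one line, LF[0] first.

Answer: 5 7 1 6 0 2 10 3 9 4 8

Derivation:
Char counts: '$':1, 'b':4, 'd':1, 'f':1, 'g':2, 'i':1, 'j':1
C (first-col start): C('$')=0, C('b')=1, C('d')=5, C('f')=6, C('g')=7, C('i')=9, C('j')=10
L[0]='d': occ=0, LF[0]=C('d')+0=5+0=5
L[1]='g': occ=0, LF[1]=C('g')+0=7+0=7
L[2]='b': occ=0, LF[2]=C('b')+0=1+0=1
L[3]='f': occ=0, LF[3]=C('f')+0=6+0=6
L[4]='$': occ=0, LF[4]=C('$')+0=0+0=0
L[5]='b': occ=1, LF[5]=C('b')+1=1+1=2
L[6]='j': occ=0, LF[6]=C('j')+0=10+0=10
L[7]='b': occ=2, LF[7]=C('b')+2=1+2=3
L[8]='i': occ=0, LF[8]=C('i')+0=9+0=9
L[9]='b': occ=3, LF[9]=C('b')+3=1+3=4
L[10]='g': occ=1, LF[10]=C('g')+1=7+1=8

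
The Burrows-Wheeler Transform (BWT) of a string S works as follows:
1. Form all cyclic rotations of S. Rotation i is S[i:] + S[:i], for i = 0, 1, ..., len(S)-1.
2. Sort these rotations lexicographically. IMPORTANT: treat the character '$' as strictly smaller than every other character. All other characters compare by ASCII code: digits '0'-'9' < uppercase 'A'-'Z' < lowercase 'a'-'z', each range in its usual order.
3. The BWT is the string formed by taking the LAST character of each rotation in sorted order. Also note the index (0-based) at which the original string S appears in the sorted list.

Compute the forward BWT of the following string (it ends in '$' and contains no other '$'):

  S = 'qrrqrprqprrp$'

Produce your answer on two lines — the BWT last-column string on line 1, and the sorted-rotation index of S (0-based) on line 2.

All 13 rotations (rotation i = S[i:]+S[:i]):
  rot[0] = qrrqrprqprrp$
  rot[1] = rrqrprqprrp$q
  rot[2] = rqrprqprrp$qr
  rot[3] = qrprqprrp$qrr
  rot[4] = rprqprrp$qrrq
  rot[5] = prqprrp$qrrqr
  rot[6] = rqprrp$qrrqrp
  rot[7] = qprrp$qrrqrpr
  rot[8] = prrp$qrrqrprq
  rot[9] = rrp$qrrqrprqp
  rot[10] = rp$qrrqrprqpr
  rot[11] = p$qrrqrprqprr
  rot[12] = $qrrqrprqprrp
Sorted (with $ < everything):
  sorted[0] = $qrrqrprqprrp  (last char: 'p')
  sorted[1] = p$qrrqrprqprr  (last char: 'r')
  sorted[2] = prqprrp$qrrqr  (last char: 'r')
  sorted[3] = prrp$qrrqrprq  (last char: 'q')
  sorted[4] = qprrp$qrrqrpr  (last char: 'r')
  sorted[5] = qrprqprrp$qrr  (last char: 'r')
  sorted[6] = qrrqrprqprrp$  (last char: '$')
  sorted[7] = rp$qrrqrprqpr  (last char: 'r')
  sorted[8] = rprqprrp$qrrq  (last char: 'q')
  sorted[9] = rqprrp$qrrqrp  (last char: 'p')
  sorted[10] = rqrprqprrp$qr  (last char: 'r')
  sorted[11] = rrp$qrrqrprqp  (last char: 'p')
  sorted[12] = rrqrprqprrp$q  (last char: 'q')
Last column: prrqrr$rqprpq
Original string S is at sorted index 6

Answer: prrqrr$rqprpq
6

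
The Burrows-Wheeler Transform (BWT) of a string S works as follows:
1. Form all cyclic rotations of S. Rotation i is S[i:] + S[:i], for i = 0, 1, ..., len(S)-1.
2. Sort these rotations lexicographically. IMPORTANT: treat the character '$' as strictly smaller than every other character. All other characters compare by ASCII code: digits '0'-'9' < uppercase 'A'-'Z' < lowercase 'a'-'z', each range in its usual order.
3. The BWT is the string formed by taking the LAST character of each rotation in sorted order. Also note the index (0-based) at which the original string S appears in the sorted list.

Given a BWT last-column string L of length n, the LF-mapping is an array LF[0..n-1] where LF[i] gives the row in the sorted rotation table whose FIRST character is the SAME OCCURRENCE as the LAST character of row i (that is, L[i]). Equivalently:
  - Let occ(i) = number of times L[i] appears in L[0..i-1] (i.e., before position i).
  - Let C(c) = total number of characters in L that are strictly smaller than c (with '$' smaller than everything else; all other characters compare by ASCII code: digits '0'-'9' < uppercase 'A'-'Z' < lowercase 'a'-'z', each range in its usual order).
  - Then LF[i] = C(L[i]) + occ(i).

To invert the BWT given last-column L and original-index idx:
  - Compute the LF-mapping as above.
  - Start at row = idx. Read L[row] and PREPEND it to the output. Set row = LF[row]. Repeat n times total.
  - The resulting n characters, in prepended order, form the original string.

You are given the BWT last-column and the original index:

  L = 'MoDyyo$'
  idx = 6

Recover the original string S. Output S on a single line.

LF mapping: 2 3 1 5 6 4 0
Walk LF starting at row 6, prepending L[row]:
  step 1: row=6, L[6]='$', prepend. Next row=LF[6]=0
  step 2: row=0, L[0]='M', prepend. Next row=LF[0]=2
  step 3: row=2, L[2]='D', prepend. Next row=LF[2]=1
  step 4: row=1, L[1]='o', prepend. Next row=LF[1]=3
  step 5: row=3, L[3]='y', prepend. Next row=LF[3]=5
  step 6: row=5, L[5]='o', prepend. Next row=LF[5]=4
  step 7: row=4, L[4]='y', prepend. Next row=LF[4]=6
Reversed output: yoyoDM$

Answer: yoyoDM$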